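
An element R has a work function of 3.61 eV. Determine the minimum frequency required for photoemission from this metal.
8.7289e+14 Hz

The threshold frequency is when the photon energy equals the work function:
hf₀ = φ

Solving for f₀:
f₀ = φ/h = (3.61 eV × 1.602×10⁻¹⁹ J/eV) / (6.626×10⁻³⁴ J·s)
f₀ = 8.7289e+14 Hz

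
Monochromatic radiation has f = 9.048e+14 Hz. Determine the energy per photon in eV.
3.7420 eV

Using E = hf:

E = hf = (6.626×10⁻³⁴ J·s)(9.048e+14 Hz)
E = 3.7420 eV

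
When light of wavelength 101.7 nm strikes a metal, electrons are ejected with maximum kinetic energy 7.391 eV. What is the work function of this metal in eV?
4.80 eV

From Einstein's photoelectric equation: KE_max = hf - φ = hc/λ - φ

Rearranging for φ:
φ = hc/λ - KE_max

Calculate photon energy:
E_photon = hc/λ = 12.1912 eV

Therefore:
φ = 12.1912 - 7.391 = 4.80 eV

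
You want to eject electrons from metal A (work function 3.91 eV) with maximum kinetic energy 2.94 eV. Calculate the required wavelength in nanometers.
181.00 nm

From Einstein's equation: KE_max = hc/λ - φ

Rearranging for λ:
hc/λ = KE_max + φ
λ = hc/(KE_max + φ)

Required photon energy:
E_photon = KE_max + φ = 2.94 + 3.91 = 6.85 eV

Required wavelength:
λ = hc/E_photon = (6.626×10⁻³⁴)(3×10⁸) / (6.85 × 1.602×10⁻¹⁹)
λ = 181.00 nm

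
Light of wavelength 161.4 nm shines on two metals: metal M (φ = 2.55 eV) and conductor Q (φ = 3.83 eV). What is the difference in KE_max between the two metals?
1.2800 eV

Using KE_max = hc/λ - φ for each metal:

Photon energy: E = hc/λ = 7.6818 eV

For metal M (φ₁ = 2.55 eV):
KE₁ = E - φ₁ = 7.6818 - 2.55 = 5.1318 eV

For conductor Q (φ₂ = 3.83 eV):
KE₂ = E - φ₂ = 7.6818 - 3.83 = 3.8518 eV

Difference:
ΔKE = KE₁ - KE₂ = 5.1318 - 3.8518 = 1.2800 eV

Note: The difference equals the difference in work functions: 3.83 - 2.55 = 1.28 eV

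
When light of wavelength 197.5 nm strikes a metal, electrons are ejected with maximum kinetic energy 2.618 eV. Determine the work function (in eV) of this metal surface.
3.66 eV

From Einstein's photoelectric equation: KE_max = hf - φ = hc/λ - φ

Rearranging for φ:
φ = hc/λ - KE_max

Calculate photon energy:
E_photon = hc/λ = 6.2777 eV

Therefore:
φ = 6.2777 - 2.618 = 3.66 eV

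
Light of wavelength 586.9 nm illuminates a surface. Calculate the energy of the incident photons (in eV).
2.1125 eV

Using E = hf = hc/λ:

E = hc/λ = (6.626×10⁻³⁴ J·s)(3×10⁸ m/s) / (586.9×10⁻⁹ m)
E = 2.1125 eV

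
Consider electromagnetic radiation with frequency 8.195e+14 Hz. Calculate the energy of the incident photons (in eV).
3.3892 eV

Using E = hf:

E = hf = (6.626×10⁻³⁴ J·s)(8.195e+14 Hz)
E = 3.3892 eV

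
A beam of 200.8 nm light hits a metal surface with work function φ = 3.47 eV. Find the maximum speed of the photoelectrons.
9.7537e+05 m/s

First, find the maximum kinetic energy:
E_photon = hc/λ = 6.1745 eV
KE_max = E_photon - φ = 6.1745 - 3.47 = 2.7045 eV

Convert to Joules: KE_max = 2.7045 × 1.602×10⁻¹⁹ J = 4.3331e-19 J

Then use KE = ½mv² to find velocity:
v = √(2·KE/m) = √(2 × 4.3331e-19 J / 9.109e-31 kg)
v = 9.7537e+05 m/s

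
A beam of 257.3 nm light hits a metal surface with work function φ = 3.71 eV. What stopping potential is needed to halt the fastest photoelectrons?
1.1087 V

The stopping potential V_s satisfies: eV_s = KE_max

First, find KE_max using Einstein's equation:
E_photon = hc/λ = 4.8187 eV
KE_max = E_photon - φ = 4.8187 - 3.71 = 1.1087 eV

Since eV_s = KE_max:
V_s = KE_max/e = 1.1087 V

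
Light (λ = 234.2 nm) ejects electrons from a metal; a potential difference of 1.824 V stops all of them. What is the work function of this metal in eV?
3.47 eV

The stopping potential gives the maximum kinetic energy: KE_max = eV_s = 1.824 eV

From Einstein's photoelectric equation: KE_max = hc/λ - φ
Rearranging: φ = hc/λ - KE_max

Calculate photon energy:
E_photon = hc/λ = (6.626×10⁻³⁴ J·s)(3×10⁸ m/s) / (234.2×10⁻⁹ m) = 5.2939 eV

Therefore:
φ = 5.2939 - 1.824 = 3.47 eV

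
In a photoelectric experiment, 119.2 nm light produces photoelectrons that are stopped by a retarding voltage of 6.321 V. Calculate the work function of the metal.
4.08 eV

The stopping potential gives the maximum kinetic energy: KE_max = eV_s = 6.321 eV

From Einstein's photoelectric equation: KE_max = hc/λ - φ
Rearranging: φ = hc/λ - KE_max

Calculate photon energy:
E_photon = hc/λ = (6.626×10⁻³⁴ J·s)(3×10⁸ m/s) / (119.2×10⁻⁹ m) = 10.4014 eV

Therefore:
φ = 10.4014 - 6.321 = 4.08 eV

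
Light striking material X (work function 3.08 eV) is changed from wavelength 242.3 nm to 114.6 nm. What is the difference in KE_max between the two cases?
5.7019 eV

Using Einstein's equation: KE_max = hc/λ - φ

For λ₁ = 242.3 nm:
KE₁ = hc/λ₁ - φ = 5.1170 - 3.08 = 2.0370 eV

For λ₂ = 114.6 nm:
KE₂ = hc/λ₂ - φ = 10.8189 - 3.08 = 7.7389 eV

Change in KE:
ΔKE = KE₂ - KE₁ = 7.7389 - 2.0370 = 5.7019 eV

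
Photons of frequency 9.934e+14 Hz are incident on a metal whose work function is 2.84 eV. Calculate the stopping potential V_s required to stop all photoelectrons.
1.2684 V

The stopping potential V_s satisfies: eV_s = KE_max

First, find KE_max using Einstein's equation:
E_photon = hf = (6.626×10⁻³⁴ J·s)(9.934e+14 Hz) = 4.1084 eV
KE_max = E_photon - φ = 4.1084 - 2.84 = 1.2684 eV

Since eV_s = KE_max:
V_s = KE_max/e = 1.2684 V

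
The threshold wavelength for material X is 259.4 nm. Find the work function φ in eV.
4.78 eV

At the threshold wavelength, photon energy equals work function:
φ = hc/λ₀

Calculating:
φ = (6.626×10⁻³⁴ J·s)(3×10⁸ m/s) / (259.4×10⁻⁹ m)
φ = 4.78 eV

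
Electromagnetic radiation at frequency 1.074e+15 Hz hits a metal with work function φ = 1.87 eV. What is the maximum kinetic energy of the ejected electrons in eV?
2.5717 eV

Using Einstein's photoelectric equation: KE_max = hf - φ

First, calculate the photon energy:
E_photon = hf = (6.626×10⁻³⁴ J·s)(1.074e+15 Hz)
E_photon = 4.4417 eV

Then, the maximum kinetic energy:
KE_max = E_photon - φ = 4.4417 eV - 1.87 eV = 2.5717 eV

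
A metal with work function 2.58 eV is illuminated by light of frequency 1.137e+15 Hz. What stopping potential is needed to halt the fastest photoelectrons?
2.1223 V

The stopping potential V_s satisfies: eV_s = KE_max

First, find KE_max using Einstein's equation:
E_photon = hf = (6.626×10⁻³⁴ J·s)(1.137e+15 Hz) = 4.7023 eV
KE_max = E_photon - φ = 4.7023 - 2.58 = 2.1223 eV

Since eV_s = KE_max:
V_s = KE_max/e = 2.1223 V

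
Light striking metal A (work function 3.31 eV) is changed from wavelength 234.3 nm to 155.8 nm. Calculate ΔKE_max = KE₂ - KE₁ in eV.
2.6662 eV

Using Einstein's equation: KE_max = hc/λ - φ

For λ₁ = 234.3 nm:
KE₁ = hc/λ₁ - φ = 5.2917 - 3.31 = 1.9817 eV

For λ₂ = 155.8 nm:
KE₂ = hc/λ₂ - φ = 7.9579 - 3.31 = 4.6479 eV

Change in KE:
ΔKE = KE₂ - KE₁ = 4.6479 - 1.9817 = 2.6662 eV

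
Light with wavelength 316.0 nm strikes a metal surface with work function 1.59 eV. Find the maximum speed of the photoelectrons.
9.0601e+05 m/s

First, find the maximum kinetic energy:
E_photon = hc/λ = 3.9236 eV
KE_max = E_photon - φ = 3.9236 - 1.59 = 2.3336 eV

Convert to Joules: KE_max = 2.3336 × 1.602×10⁻¹⁹ J = 3.7388e-19 J

Then use KE = ½mv² to find velocity:
v = √(2·KE/m) = √(2 × 3.7388e-19 J / 9.109e-31 kg)
v = 9.0601e+05 m/s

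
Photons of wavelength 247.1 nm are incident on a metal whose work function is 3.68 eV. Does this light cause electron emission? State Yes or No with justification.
Yes

For photoemission, the photon energy must exceed the work function.

Photon energy: E = hc/λ = 5.0176 eV
Work function: φ = 3.68 eV

Since E_photon (5.0176 eV) > φ (3.68 eV), photoemission WILL occur.
The threshold wavelength is λ₀ = hc/φ = 336.9 nm.
Since 247.1 nm < 336.9 nm, the light has sufficient energy.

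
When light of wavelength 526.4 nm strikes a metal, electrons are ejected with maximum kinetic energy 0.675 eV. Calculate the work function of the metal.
1.68 eV

From Einstein's photoelectric equation: KE_max = hf - φ = hc/λ - φ

Rearranging for φ:
φ = hc/λ - KE_max

Calculate photon energy:
E_photon = hc/λ = 2.3553 eV

Therefore:
φ = 2.3553 - 0.675 = 1.68 eV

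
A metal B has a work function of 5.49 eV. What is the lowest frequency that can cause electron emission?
1.3275e+15 Hz

The threshold frequency is when the photon energy equals the work function:
hf₀ = φ

Solving for f₀:
f₀ = φ/h = (5.49 eV × 1.602×10⁻¹⁹ J/eV) / (6.626×10⁻³⁴ J·s)
f₀ = 1.3275e+15 Hz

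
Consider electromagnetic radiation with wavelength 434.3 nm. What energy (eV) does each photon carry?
2.8548 eV

Using E = hf = hc/λ:

E = hc/λ = (6.626×10⁻³⁴ J·s)(3×10⁸ m/s) / (434.3×10⁻⁹ m)
E = 2.8548 eV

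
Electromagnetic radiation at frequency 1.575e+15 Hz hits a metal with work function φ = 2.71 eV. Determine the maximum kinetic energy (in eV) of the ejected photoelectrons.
3.8037 eV

Using Einstein's photoelectric equation: KE_max = hf - φ

First, calculate the photon energy:
E_photon = hf = (6.626×10⁻³⁴ J·s)(1.575e+15 Hz)
E_photon = 6.5137 eV

Then, the maximum kinetic energy:
KE_max = E_photon - φ = 6.5137 eV - 2.71 eV = 3.8037 eV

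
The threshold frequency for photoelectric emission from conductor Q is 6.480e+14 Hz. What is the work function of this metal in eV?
2.68 eV

At the threshold frequency, photon energy equals work function:
φ = hf₀

Calculating:
φ = (6.626×10⁻³⁴ J·s)(6.480e+14 Hz)
φ = 2.68 eV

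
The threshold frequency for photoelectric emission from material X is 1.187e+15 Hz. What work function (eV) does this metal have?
4.91 eV

At the threshold frequency, photon energy equals work function:
φ = hf₀

Calculating:
φ = (6.626×10⁻³⁴ J·s)(1.187e+15 Hz)
φ = 4.91 eV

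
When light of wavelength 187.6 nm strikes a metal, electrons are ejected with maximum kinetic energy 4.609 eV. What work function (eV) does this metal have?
2.00 eV

From Einstein's photoelectric equation: KE_max = hf - φ = hc/λ - φ

Rearranging for φ:
φ = hc/λ - KE_max

Calculate photon energy:
E_photon = hc/λ = 6.6090 eV

Therefore:
φ = 6.6090 - 4.609 = 2.00 eV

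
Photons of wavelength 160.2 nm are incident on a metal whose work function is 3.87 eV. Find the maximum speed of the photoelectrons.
1.1667e+06 m/s

First, find the maximum kinetic energy:
E_photon = hc/λ = 7.7393 eV
KE_max = E_photon - φ = 7.7393 - 3.87 = 3.8693 eV

Convert to Joules: KE_max = 3.8693 × 1.602×10⁻¹⁹ J = 6.1994e-19 J

Then use KE = ½mv² to find velocity:
v = √(2·KE/m) = √(2 × 6.1994e-19 J / 9.109e-31 kg)
v = 1.1667e+06 m/s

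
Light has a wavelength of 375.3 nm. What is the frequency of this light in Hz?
7.9881e+14 Hz

Using the wave equation: c = fλ

Solving for frequency:
f = c/λ = (3×10⁸ m/s) / (375.3×10⁻⁹ m)
f = 7.9881e+14 Hz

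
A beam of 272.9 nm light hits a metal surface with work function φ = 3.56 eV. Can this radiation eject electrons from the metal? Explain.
Yes

For photoemission, the photon energy must exceed the work function.

Photon energy: E = hc/λ = 4.5432 eV
Work function: φ = 3.56 eV

Since E_photon (4.5432 eV) > φ (3.56 eV), photoemission WILL occur.
The threshold wavelength is λ₀ = hc/φ = 348.3 nm.
Since 272.9 nm < 348.3 nm, the light has sufficient energy.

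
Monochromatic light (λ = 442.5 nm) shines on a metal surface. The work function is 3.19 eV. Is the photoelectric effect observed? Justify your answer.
No

For photoemission, the photon energy must exceed the work function.

Photon energy: E = hc/λ = 2.8019 eV
Work function: φ = 3.19 eV

Since E_photon (2.8019 eV) < φ (3.19 eV), photoemission will NOT occur.
The threshold wavelength is λ₀ = hc/φ = 388.7 nm.
Since 442.5 nm > 388.7 nm, the photons lack sufficient energy.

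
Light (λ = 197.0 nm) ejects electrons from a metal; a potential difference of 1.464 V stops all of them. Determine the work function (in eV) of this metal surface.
4.83 eV

The stopping potential gives the maximum kinetic energy: KE_max = eV_s = 1.464 eV

From Einstein's photoelectric equation: KE_max = hc/λ - φ
Rearranging: φ = hc/λ - KE_max

Calculate photon energy:
E_photon = hc/λ = (6.626×10⁻³⁴ J·s)(3×10⁸ m/s) / (197.0×10⁻⁹ m) = 6.2936 eV

Therefore:
φ = 6.2936 - 1.464 = 4.83 eV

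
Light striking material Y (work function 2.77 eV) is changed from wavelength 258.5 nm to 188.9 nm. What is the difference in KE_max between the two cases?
1.7672 eV

Using Einstein's equation: KE_max = hc/λ - φ

For λ₁ = 258.5 nm:
KE₁ = hc/λ₁ - φ = 4.7963 - 2.77 = 2.0263 eV

For λ₂ = 188.9 nm:
KE₂ = hc/λ₂ - φ = 6.5635 - 2.77 = 3.7935 eV

Change in KE:
ΔKE = KE₂ - KE₁ = 3.7935 - 2.0263 = 1.7672 eV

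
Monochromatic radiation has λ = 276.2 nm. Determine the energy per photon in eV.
4.4889 eV

Using E = hf = hc/λ:

E = hc/λ = (6.626×10⁻³⁴ J·s)(3×10⁸ m/s) / (276.2×10⁻⁹ m)
E = 4.4889 eV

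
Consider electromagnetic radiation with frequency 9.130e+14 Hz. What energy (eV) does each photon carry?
3.7759 eV

Using E = hf:

E = hf = (6.626×10⁻³⁴ J·s)(9.130e+14 Hz)
E = 3.7759 eV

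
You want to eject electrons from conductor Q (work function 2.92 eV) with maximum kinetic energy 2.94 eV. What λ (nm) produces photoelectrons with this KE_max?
211.58 nm

From Einstein's equation: KE_max = hc/λ - φ

Rearranging for λ:
hc/λ = KE_max + φ
λ = hc/(KE_max + φ)

Required photon energy:
E_photon = KE_max + φ = 2.94 + 2.92 = 5.86 eV

Required wavelength:
λ = hc/E_photon = (6.626×10⁻³⁴)(3×10⁸) / (5.86 × 1.602×10⁻¹⁹)
λ = 211.58 nm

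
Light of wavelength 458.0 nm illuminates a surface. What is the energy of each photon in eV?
2.7071 eV

Using E = hf = hc/λ:

E = hc/λ = (6.626×10⁻³⁴ J·s)(3×10⁸ m/s) / (458.0×10⁻⁹ m)
E = 2.7071 eV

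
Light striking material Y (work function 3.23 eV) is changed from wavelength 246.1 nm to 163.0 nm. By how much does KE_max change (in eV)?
2.5684 eV

Using Einstein's equation: KE_max = hc/λ - φ

For λ₁ = 246.1 nm:
KE₁ = hc/λ₁ - φ = 5.0380 - 3.23 = 1.8080 eV

For λ₂ = 163.0 nm:
KE₂ = hc/λ₂ - φ = 7.6064 - 3.23 = 4.3764 eV

Change in KE:
ΔKE = KE₂ - KE₁ = 4.3764 - 1.8080 = 2.5684 eV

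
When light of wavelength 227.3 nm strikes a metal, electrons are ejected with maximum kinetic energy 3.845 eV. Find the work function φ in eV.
1.61 eV

From Einstein's photoelectric equation: KE_max = hf - φ = hc/λ - φ

Rearranging for φ:
φ = hc/λ - KE_max

Calculate photon energy:
E_photon = hc/λ = 5.4547 eV

Therefore:
φ = 5.4547 - 3.845 = 1.61 eV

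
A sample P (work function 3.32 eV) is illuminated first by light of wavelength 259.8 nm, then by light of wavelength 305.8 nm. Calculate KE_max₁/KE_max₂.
1.9775

Using Einstein's equation: KE_max = hc/λ - φ

For λ₁ = 259.8 nm:
E₁ = hc/λ₁ = 4.7723 eV
KE₁ = E₁ - φ = 4.7723 - 3.32 = 1.4523 eV

For λ₂ = 305.8 nm:
E₂ = hc/λ₂ = 4.0544 eV
KE₂ = E₂ - φ = 4.0544 - 3.32 = 0.7344 eV

Ratio: KE₁/KE₂ = 1.4523/0.7344 = 1.9775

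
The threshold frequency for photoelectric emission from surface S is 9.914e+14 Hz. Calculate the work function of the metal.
4.10 eV

At the threshold frequency, photon energy equals work function:
φ = hf₀

Calculating:
φ = (6.626×10⁻³⁴ J·s)(9.914e+14 Hz)
φ = 4.10 eV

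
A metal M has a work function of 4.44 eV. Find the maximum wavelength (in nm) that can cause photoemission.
279.24 nm

The threshold wavelength is when the photon energy equals the work function:
hc/λ₀ = φ

Solving for λ₀:
λ₀ = hc/φ = (6.626×10⁻³⁴ J·s)(3×10⁸ m/s) / (4.44 eV × 1.602×10⁻¹⁹ J/eV)
λ₀ = 279.24 nm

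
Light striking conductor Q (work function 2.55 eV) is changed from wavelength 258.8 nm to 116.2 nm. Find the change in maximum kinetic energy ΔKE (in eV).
5.8792 eV

Using Einstein's equation: KE_max = hc/λ - φ

For λ₁ = 258.8 nm:
KE₁ = hc/λ₁ - φ = 4.7907 - 2.55 = 2.2407 eV

For λ₂ = 116.2 nm:
KE₂ = hc/λ₂ - φ = 10.6699 - 2.55 = 8.1199 eV

Change in KE:
ΔKE = KE₂ - KE₁ = 8.1199 - 2.2407 = 5.8792 eV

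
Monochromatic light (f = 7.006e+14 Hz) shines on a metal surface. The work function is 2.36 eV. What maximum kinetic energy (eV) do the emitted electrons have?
0.5374 eV

Using Einstein's photoelectric equation: KE_max = hf - φ

First, calculate the photon energy:
E_photon = hf = (6.626×10⁻³⁴ J·s)(7.006e+14 Hz)
E_photon = 2.8974 eV

Then, the maximum kinetic energy:
KE_max = E_photon - φ = 2.8974 eV - 2.36 eV = 0.5374 eV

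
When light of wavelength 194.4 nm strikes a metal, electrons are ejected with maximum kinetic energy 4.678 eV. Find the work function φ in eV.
1.70 eV

From Einstein's photoelectric equation: KE_max = hf - φ = hc/λ - φ

Rearranging for φ:
φ = hc/λ - KE_max

Calculate photon energy:
E_photon = hc/λ = 6.3778 eV

Therefore:
φ = 6.3778 - 4.678 = 1.70 eV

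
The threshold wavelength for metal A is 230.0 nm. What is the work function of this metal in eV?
5.39 eV

At the threshold wavelength, photon energy equals work function:
φ = hc/λ₀

Calculating:
φ = (6.626×10⁻³⁴ J·s)(3×10⁸ m/s) / (230.0×10⁻⁹ m)
φ = 5.39 eV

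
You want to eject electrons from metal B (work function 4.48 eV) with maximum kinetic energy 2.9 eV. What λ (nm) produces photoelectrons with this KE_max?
168.00 nm

From Einstein's equation: KE_max = hc/λ - φ

Rearranging for λ:
hc/λ = KE_max + φ
λ = hc/(KE_max + φ)

Required photon energy:
E_photon = KE_max + φ = 2.9 + 4.48 = 7.38 eV

Required wavelength:
λ = hc/E_photon = (6.626×10⁻³⁴)(3×10⁸) / (7.38 × 1.602×10⁻¹⁹)
λ = 168.00 nm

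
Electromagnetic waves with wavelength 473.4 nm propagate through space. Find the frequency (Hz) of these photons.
6.3328e+14 Hz

Using the wave equation: c = fλ

Solving for frequency:
f = c/λ = (3×10⁸ m/s) / (473.4×10⁻⁹ m)
f = 6.3328e+14 Hz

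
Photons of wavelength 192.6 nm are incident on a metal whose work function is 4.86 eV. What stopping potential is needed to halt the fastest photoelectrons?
1.5774 V

The stopping potential V_s satisfies: eV_s = KE_max

First, find KE_max using Einstein's equation:
E_photon = hc/λ = 6.4374 eV
KE_max = E_photon - φ = 6.4374 - 4.86 = 1.5774 eV

Since eV_s = KE_max:
V_s = KE_max/e = 1.5774 V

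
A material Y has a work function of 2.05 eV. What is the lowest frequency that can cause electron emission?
4.9569e+14 Hz

The threshold frequency is when the photon energy equals the work function:
hf₀ = φ

Solving for f₀:
f₀ = φ/h = (2.05 eV × 1.602×10⁻¹⁹ J/eV) / (6.626×10⁻³⁴ J·s)
f₀ = 4.9569e+14 Hz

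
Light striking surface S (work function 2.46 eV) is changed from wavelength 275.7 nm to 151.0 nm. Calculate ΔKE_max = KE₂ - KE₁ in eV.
3.7138 eV

Using Einstein's equation: KE_max = hc/λ - φ

For λ₁ = 275.7 nm:
KE₁ = hc/λ₁ - φ = 4.4971 - 2.46 = 2.0371 eV

For λ₂ = 151.0 nm:
KE₂ = hc/λ₂ - φ = 8.2109 - 2.46 = 5.7509 eV

Change in KE:
ΔKE = KE₂ - KE₁ = 5.7509 - 2.0371 = 3.7138 eV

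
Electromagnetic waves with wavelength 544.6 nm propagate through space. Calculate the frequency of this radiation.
5.5048e+14 Hz

Using the wave equation: c = fλ

Solving for frequency:
f = c/λ = (3×10⁸ m/s) / (544.6×10⁻⁹ m)
f = 5.5048e+14 Hz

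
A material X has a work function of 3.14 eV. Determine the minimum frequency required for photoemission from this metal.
7.5925e+14 Hz

The threshold frequency is when the photon energy equals the work function:
hf₀ = φ

Solving for f₀:
f₀ = φ/h = (3.14 eV × 1.602×10⁻¹⁹ J/eV) / (6.626×10⁻³⁴ J·s)
f₀ = 7.5925e+14 Hz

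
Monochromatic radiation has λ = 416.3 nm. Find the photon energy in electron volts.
2.9782 eV

Using E = hf = hc/λ:

E = hc/λ = (6.626×10⁻³⁴ J·s)(3×10⁸ m/s) / (416.3×10⁻⁹ m)
E = 2.9782 eV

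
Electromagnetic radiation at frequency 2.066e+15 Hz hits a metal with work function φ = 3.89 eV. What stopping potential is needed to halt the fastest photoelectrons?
4.6543 V

The stopping potential V_s satisfies: eV_s = KE_max

First, find KE_max using Einstein's equation:
E_photon = hf = (6.626×10⁻³⁴ J·s)(2.066e+15 Hz) = 8.5443 eV
KE_max = E_photon - φ = 8.5443 - 3.89 = 4.6543 eV

Since eV_s = KE_max:
V_s = KE_max/e = 4.6543 V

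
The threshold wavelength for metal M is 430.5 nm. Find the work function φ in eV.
2.88 eV

At the threshold wavelength, photon energy equals work function:
φ = hc/λ₀

Calculating:
φ = (6.626×10⁻³⁴ J·s)(3×10⁸ m/s) / (430.5×10⁻⁹ m)
φ = 2.88 eV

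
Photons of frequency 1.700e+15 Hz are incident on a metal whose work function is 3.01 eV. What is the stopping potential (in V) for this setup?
4.0206 V

The stopping potential V_s satisfies: eV_s = KE_max

First, find KE_max using Einstein's equation:
E_photon = hf = (6.626×10⁻³⁴ J·s)(1.700e+15 Hz) = 7.0306 eV
KE_max = E_photon - φ = 7.0306 - 3.01 = 4.0206 eV

Since eV_s = KE_max:
V_s = KE_max/e = 4.0206 V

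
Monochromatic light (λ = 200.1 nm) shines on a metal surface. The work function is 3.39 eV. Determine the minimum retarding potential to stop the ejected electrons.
2.8061 V

The stopping potential V_s satisfies: eV_s = KE_max

First, find KE_max using Einstein's equation:
E_photon = hc/λ = 6.1961 eV
KE_max = E_photon - φ = 6.1961 - 3.39 = 2.8061 eV

Since eV_s = KE_max:
V_s = KE_max/e = 2.8061 V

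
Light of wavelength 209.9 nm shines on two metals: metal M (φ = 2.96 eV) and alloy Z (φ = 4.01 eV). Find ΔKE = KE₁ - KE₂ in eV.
1.0500 eV

Using KE_max = hc/λ - φ for each metal:

Photon energy: E = hc/λ = 5.9068 eV

For metal M (φ₁ = 2.96 eV):
KE₁ = E - φ₁ = 5.9068 - 2.96 = 2.9468 eV

For alloy Z (φ₂ = 4.01 eV):
KE₂ = E - φ₂ = 5.9068 - 4.01 = 1.8968 eV

Difference:
ΔKE = KE₁ - KE₂ = 2.9468 - 1.8968 = 1.0500 eV

Note: The difference equals the difference in work functions: 4.01 - 2.96 = 1.05 eV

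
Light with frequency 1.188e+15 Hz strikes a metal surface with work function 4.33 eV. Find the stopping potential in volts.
0.5832 V

The stopping potential V_s satisfies: eV_s = KE_max

First, find KE_max using Einstein's equation:
E_photon = hf = (6.626×10⁻³⁴ J·s)(1.188e+15 Hz) = 4.9132 eV
KE_max = E_photon - φ = 4.9132 - 4.33 = 0.5832 eV

Since eV_s = KE_max:
V_s = KE_max/e = 0.5832 V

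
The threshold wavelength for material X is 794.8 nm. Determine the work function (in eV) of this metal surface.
1.56 eV

At the threshold wavelength, photon energy equals work function:
φ = hc/λ₀

Calculating:
φ = (6.626×10⁻³⁴ J·s)(3×10⁸ m/s) / (794.8×10⁻⁹ m)
φ = 1.56 eV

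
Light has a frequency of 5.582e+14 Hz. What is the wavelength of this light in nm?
537.07 nm

Using the wave equation: c = fλ

Solving for wavelength:
λ = c/f = (3×10⁸ m/s) / (5.582e+14 Hz)
λ = 537.07 nm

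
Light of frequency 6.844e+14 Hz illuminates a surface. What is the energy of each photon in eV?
2.8305 eV

Using E = hf:

E = hf = (6.626×10⁻³⁴ J·s)(6.844e+14 Hz)
E = 2.8305 eV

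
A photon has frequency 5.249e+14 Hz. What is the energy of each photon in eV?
2.1708 eV

Using E = hf:

E = hf = (6.626×10⁻³⁴ J·s)(5.249e+14 Hz)
E = 2.1708 eV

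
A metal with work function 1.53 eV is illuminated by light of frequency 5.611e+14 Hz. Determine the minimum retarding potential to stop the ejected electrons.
0.7905 V

The stopping potential V_s satisfies: eV_s = KE_max

First, find KE_max using Einstein's equation:
E_photon = hf = (6.626×10⁻³⁴ J·s)(5.611e+14 Hz) = 2.3205 eV
KE_max = E_photon - φ = 2.3205 - 1.53 = 0.7905 eV

Since eV_s = KE_max:
V_s = KE_max/e = 0.7905 V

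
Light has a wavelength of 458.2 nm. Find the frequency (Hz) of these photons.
6.5428e+14 Hz

Using the wave equation: c = fλ

Solving for frequency:
f = c/λ = (3×10⁸ m/s) / (458.2×10⁻⁹ m)
f = 6.5428e+14 Hz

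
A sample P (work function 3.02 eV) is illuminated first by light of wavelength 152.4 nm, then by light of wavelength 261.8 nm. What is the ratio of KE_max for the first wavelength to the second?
2.9813

Using Einstein's equation: KE_max = hc/λ - φ

For λ₁ = 152.4 nm:
E₁ = hc/λ₁ = 8.1354 eV
KE₁ = E₁ - φ = 8.1354 - 3.02 = 5.1154 eV

For λ₂ = 261.8 nm:
E₂ = hc/λ₂ = 4.7358 eV
KE₂ = E₂ - φ = 4.7358 - 3.02 = 1.7158 eV

Ratio: KE₁/KE₂ = 5.1154/1.7158 = 2.9813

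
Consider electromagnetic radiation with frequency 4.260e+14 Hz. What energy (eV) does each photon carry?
1.7618 eV

Using E = hf:

E = hf = (6.626×10⁻³⁴ J·s)(4.260e+14 Hz)
E = 1.7618 eV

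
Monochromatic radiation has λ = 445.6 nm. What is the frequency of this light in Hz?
6.7278e+14 Hz

Using the wave equation: c = fλ

Solving for frequency:
f = c/λ = (3×10⁸ m/s) / (445.6×10⁻⁹ m)
f = 6.7278e+14 Hz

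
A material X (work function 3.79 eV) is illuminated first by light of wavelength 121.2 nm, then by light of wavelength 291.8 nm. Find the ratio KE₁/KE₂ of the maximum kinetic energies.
14.0316

Using Einstein's equation: KE_max = hc/λ - φ

For λ₁ = 121.2 nm:
E₁ = hc/λ₁ = 10.2297 eV
KE₁ = E₁ - φ = 10.2297 - 3.79 = 6.4397 eV

For λ₂ = 291.8 nm:
E₂ = hc/λ₂ = 4.2489 eV
KE₂ = E₂ - φ = 4.2489 - 3.79 = 0.4589 eV

Ratio: KE₁/KE₂ = 6.4397/0.4589 = 14.0316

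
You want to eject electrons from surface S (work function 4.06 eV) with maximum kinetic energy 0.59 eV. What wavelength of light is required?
266.63 nm

From Einstein's equation: KE_max = hc/λ - φ

Rearranging for λ:
hc/λ = KE_max + φ
λ = hc/(KE_max + φ)

Required photon energy:
E_photon = KE_max + φ = 0.59 + 4.06 = 4.65 eV

Required wavelength:
λ = hc/E_photon = (6.626×10⁻³⁴)(3×10⁸) / (4.65 × 1.602×10⁻¹⁹)
λ = 266.63 nm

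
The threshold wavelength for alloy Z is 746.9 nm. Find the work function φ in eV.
1.66 eV

At the threshold wavelength, photon energy equals work function:
φ = hc/λ₀

Calculating:
φ = (6.626×10⁻³⁴ J·s)(3×10⁸ m/s) / (746.9×10⁻⁹ m)
φ = 1.66 eV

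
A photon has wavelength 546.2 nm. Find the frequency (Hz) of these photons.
5.4887e+14 Hz

Using the wave equation: c = fλ

Solving for frequency:
f = c/λ = (3×10⁸ m/s) / (546.2×10⁻⁹ m)
f = 5.4887e+14 Hz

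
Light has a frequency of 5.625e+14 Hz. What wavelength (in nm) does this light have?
532.96 nm

Using the wave equation: c = fλ

Solving for wavelength:
λ = c/f = (3×10⁸ m/s) / (5.625e+14 Hz)
λ = 532.96 nm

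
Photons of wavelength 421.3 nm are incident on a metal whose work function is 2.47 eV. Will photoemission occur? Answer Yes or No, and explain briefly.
Yes

For photoemission, the photon energy must exceed the work function.

Photon energy: E = hc/λ = 2.9429 eV
Work function: φ = 2.47 eV

Since E_photon (2.9429 eV) > φ (2.47 eV), photoemission WILL occur.
The threshold wavelength is λ₀ = hc/φ = 502.0 nm.
Since 421.3 nm < 502.0 nm, the light has sufficient energy.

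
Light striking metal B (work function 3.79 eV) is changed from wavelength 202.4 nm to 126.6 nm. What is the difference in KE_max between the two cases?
3.6677 eV

Using Einstein's equation: KE_max = hc/λ - φ

For λ₁ = 202.4 nm:
KE₁ = hc/λ₁ - φ = 6.1257 - 3.79 = 2.3357 eV

For λ₂ = 126.6 nm:
KE₂ = hc/λ₂ - φ = 9.7934 - 3.79 = 6.0034 eV

Change in KE:
ΔKE = KE₂ - KE₁ = 6.0034 - 2.3357 = 3.6677 eV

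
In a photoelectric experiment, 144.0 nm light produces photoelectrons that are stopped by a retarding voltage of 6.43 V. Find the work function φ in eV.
2.18 eV

The stopping potential gives the maximum kinetic energy: KE_max = eV_s = 6.43 eV

From Einstein's photoelectric equation: KE_max = hc/λ - φ
Rearranging: φ = hc/λ - KE_max

Calculate photon energy:
E_photon = hc/λ = (6.626×10⁻³⁴ J·s)(3×10⁸ m/s) / (144.0×10⁻⁹ m) = 8.6100 eV

Therefore:
φ = 8.6100 - 6.43 = 2.18 eV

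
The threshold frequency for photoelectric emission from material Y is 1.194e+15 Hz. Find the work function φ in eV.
4.94 eV

At the threshold frequency, photon energy equals work function:
φ = hf₀

Calculating:
φ = (6.626×10⁻³⁴ J·s)(1.194e+15 Hz)
φ = 4.94 eV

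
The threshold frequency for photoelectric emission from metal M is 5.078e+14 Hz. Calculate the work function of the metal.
2.10 eV

At the threshold frequency, photon energy equals work function:
φ = hf₀

Calculating:
φ = (6.626×10⁻³⁴ J·s)(5.078e+14 Hz)
φ = 2.10 eV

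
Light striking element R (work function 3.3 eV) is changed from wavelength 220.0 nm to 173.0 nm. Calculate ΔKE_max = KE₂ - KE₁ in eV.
1.5311 eV

Using Einstein's equation: KE_max = hc/λ - φ

For λ₁ = 220.0 nm:
KE₁ = hc/λ₁ - φ = 5.6356 - 3.3 = 2.3356 eV

For λ₂ = 173.0 nm:
KE₂ = hc/λ₂ - φ = 7.1667 - 3.3 = 3.8667 eV

Change in KE:
ΔKE = KE₂ - KE₁ = 3.8667 - 2.3356 = 1.5311 eV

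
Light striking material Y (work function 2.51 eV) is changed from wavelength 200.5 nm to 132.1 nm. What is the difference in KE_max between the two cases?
3.2019 eV

Using Einstein's equation: KE_max = hc/λ - φ

For λ₁ = 200.5 nm:
KE₁ = hc/λ₁ - φ = 6.1838 - 2.51 = 3.6738 eV

For λ₂ = 132.1 nm:
KE₂ = hc/λ₂ - φ = 9.3856 - 2.51 = 6.8756 eV

Change in KE:
ΔKE = KE₂ - KE₁ = 6.8756 - 3.6738 = 3.2019 eV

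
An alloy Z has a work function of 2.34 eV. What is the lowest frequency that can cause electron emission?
5.6581e+14 Hz

The threshold frequency is when the photon energy equals the work function:
hf₀ = φ

Solving for f₀:
f₀ = φ/h = (2.34 eV × 1.602×10⁻¹⁹ J/eV) / (6.626×10⁻³⁴ J·s)
f₀ = 5.6581e+14 Hz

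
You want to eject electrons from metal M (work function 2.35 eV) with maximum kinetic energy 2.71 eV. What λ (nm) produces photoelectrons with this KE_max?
245.03 nm

From Einstein's equation: KE_max = hc/λ - φ

Rearranging for λ:
hc/λ = KE_max + φ
λ = hc/(KE_max + φ)

Required photon energy:
E_photon = KE_max + φ = 2.71 + 2.35 = 5.06 eV

Required wavelength:
λ = hc/E_photon = (6.626×10⁻³⁴)(3×10⁸) / (5.06 × 1.602×10⁻¹⁹)
λ = 245.03 nm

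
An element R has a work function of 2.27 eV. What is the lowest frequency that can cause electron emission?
5.4888e+14 Hz

The threshold frequency is when the photon energy equals the work function:
hf₀ = φ

Solving for f₀:
f₀ = φ/h = (2.27 eV × 1.602×10⁻¹⁹ J/eV) / (6.626×10⁻³⁴ J·s)
f₀ = 5.4888e+14 Hz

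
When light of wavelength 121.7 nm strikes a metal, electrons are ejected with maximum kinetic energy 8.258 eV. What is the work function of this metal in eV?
1.93 eV

From Einstein's photoelectric equation: KE_max = hf - φ = hc/λ - φ

Rearranging for φ:
φ = hc/λ - KE_max

Calculate photon energy:
E_photon = hc/λ = 10.1877 eV

Therefore:
φ = 10.1877 - 8.258 = 1.93 eV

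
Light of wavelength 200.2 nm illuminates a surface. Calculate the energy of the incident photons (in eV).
6.1930 eV

Using E = hf = hc/λ:

E = hc/λ = (6.626×10⁻³⁴ J·s)(3×10⁸ m/s) / (200.2×10⁻⁹ m)
E = 6.1930 eV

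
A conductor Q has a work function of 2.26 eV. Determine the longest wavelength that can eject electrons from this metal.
548.60 nm

The threshold wavelength is when the photon energy equals the work function:
hc/λ₀ = φ

Solving for λ₀:
λ₀ = hc/φ = (6.626×10⁻³⁴ J·s)(3×10⁸ m/s) / (2.26 eV × 1.602×10⁻¹⁹ J/eV)
λ₀ = 548.60 nm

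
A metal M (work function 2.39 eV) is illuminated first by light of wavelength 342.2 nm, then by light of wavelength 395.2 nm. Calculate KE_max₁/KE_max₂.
1.6502

Using Einstein's equation: KE_max = hc/λ - φ

For λ₁ = 342.2 nm:
E₁ = hc/λ₁ = 3.6232 eV
KE₁ = E₁ - φ = 3.6232 - 2.39 = 1.2332 eV

For λ₂ = 395.2 nm:
E₂ = hc/λ₂ = 3.1373 eV
KE₂ = E₂ - φ = 3.1373 - 2.39 = 0.7473 eV

Ratio: KE₁/KE₂ = 1.2332/0.7473 = 1.6502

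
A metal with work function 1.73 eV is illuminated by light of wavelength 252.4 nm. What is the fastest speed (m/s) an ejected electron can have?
1.0580e+06 m/s

First, find the maximum kinetic energy:
E_photon = hc/λ = 4.9122 eV
KE_max = E_photon - φ = 4.9122 - 1.73 = 3.1822 eV

Convert to Joules: KE_max = 3.1822 × 1.602×10⁻¹⁹ J = 5.0985e-19 J

Then use KE = ½mv² to find velocity:
v = √(2·KE/m) = √(2 × 5.0985e-19 J / 9.109e-31 kg)
v = 1.0580e+06 m/s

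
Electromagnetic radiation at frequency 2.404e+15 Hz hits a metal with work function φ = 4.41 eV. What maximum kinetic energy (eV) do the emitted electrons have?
5.5321 eV

Using Einstein's photoelectric equation: KE_max = hf - φ

First, calculate the photon energy:
E_photon = hf = (6.626×10⁻³⁴ J·s)(2.404e+15 Hz)
E_photon = 9.9421 eV

Then, the maximum kinetic energy:
KE_max = E_photon - φ = 9.9421 eV - 4.41 eV = 5.5321 eV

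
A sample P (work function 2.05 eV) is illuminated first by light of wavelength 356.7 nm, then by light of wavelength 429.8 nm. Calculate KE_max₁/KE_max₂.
1.7082

Using Einstein's equation: KE_max = hc/λ - φ

For λ₁ = 356.7 nm:
E₁ = hc/λ₁ = 3.4759 eV
KE₁ = E₁ - φ = 3.4759 - 2.05 = 1.4259 eV

For λ₂ = 429.8 nm:
E₂ = hc/λ₂ = 2.8847 eV
KE₂ = E₂ - φ = 2.8847 - 2.05 = 0.8347 eV

Ratio: KE₁/KE₂ = 1.4259/0.8347 = 1.7082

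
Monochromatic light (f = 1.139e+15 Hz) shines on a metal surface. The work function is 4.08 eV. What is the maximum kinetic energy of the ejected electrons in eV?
0.6305 eV

Using Einstein's photoelectric equation: KE_max = hf - φ

First, calculate the photon energy:
E_photon = hf = (6.626×10⁻³⁴ J·s)(1.139e+15 Hz)
E_photon = 4.7105 eV

Then, the maximum kinetic energy:
KE_max = E_photon - φ = 4.7105 eV - 4.08 eV = 0.6305 eV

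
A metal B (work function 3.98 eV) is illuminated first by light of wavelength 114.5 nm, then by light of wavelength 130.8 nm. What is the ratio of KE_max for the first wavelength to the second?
1.2454

Using Einstein's equation: KE_max = hc/λ - φ

For λ₁ = 114.5 nm:
E₁ = hc/λ₁ = 10.8283 eV
KE₁ = E₁ - φ = 10.8283 - 3.98 = 6.8483 eV

For λ₂ = 130.8 nm:
E₂ = hc/λ₂ = 9.4789 eV
KE₂ = E₂ - φ = 9.4789 - 3.98 = 5.4989 eV

Ratio: KE₁/KE₂ = 6.8483/5.4989 = 1.2454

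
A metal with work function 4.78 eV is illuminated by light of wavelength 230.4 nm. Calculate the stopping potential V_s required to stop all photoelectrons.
0.6013 V

The stopping potential V_s satisfies: eV_s = KE_max

First, find KE_max using Einstein's equation:
E_photon = hc/λ = 5.3813 eV
KE_max = E_photon - φ = 5.3813 - 4.78 = 0.6013 eV

Since eV_s = KE_max:
V_s = KE_max/e = 0.6013 V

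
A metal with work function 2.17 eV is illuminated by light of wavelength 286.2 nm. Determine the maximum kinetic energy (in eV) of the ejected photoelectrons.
2.1621 eV

Using Einstein's photoelectric equation: KE_max = hf - φ = hc/λ - φ

First, calculate the photon energy:
E_photon = hc/λ = (6.626×10⁻³⁴ J·s)(3×10⁸ m/s) / (286.2×10⁻⁹ m)
E_photon = 4.3321 eV

Then, the maximum kinetic energy:
KE_max = E_photon - φ = 4.3321 eV - 2.17 eV = 2.1621 eV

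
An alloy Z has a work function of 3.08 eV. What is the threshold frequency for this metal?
7.4474e+14 Hz

The threshold frequency is when the photon energy equals the work function:
hf₀ = φ

Solving for f₀:
f₀ = φ/h = (3.08 eV × 1.602×10⁻¹⁹ J/eV) / (6.626×10⁻³⁴ J·s)
f₀ = 7.4474e+14 Hz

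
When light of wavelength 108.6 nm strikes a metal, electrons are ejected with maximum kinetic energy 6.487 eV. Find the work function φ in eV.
4.93 eV

From Einstein's photoelectric equation: KE_max = hf - φ = hc/λ - φ

Rearranging for φ:
φ = hc/λ - KE_max

Calculate photon energy:
E_photon = hc/λ = 11.4166 eV

Therefore:
φ = 11.4166 - 6.487 = 4.93 eV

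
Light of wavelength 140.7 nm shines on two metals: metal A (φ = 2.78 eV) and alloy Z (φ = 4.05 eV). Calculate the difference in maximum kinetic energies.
1.2700 eV

Using KE_max = hc/λ - φ for each metal:

Photon energy: E = hc/λ = 8.8120 eV

For metal A (φ₁ = 2.78 eV):
KE₁ = E - φ₁ = 8.8120 - 2.78 = 6.0320 eV

For alloy Z (φ₂ = 4.05 eV):
KE₂ = E - φ₂ = 8.8120 - 4.05 = 4.7620 eV

Difference:
ΔKE = KE₁ - KE₂ = 6.0320 - 4.7620 = 1.2700 eV

Note: The difference equals the difference in work functions: 4.05 - 2.78 = 1.27 eV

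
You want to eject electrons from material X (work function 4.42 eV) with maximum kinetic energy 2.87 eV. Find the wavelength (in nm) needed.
170.07 nm

From Einstein's equation: KE_max = hc/λ - φ

Rearranging for λ:
hc/λ = KE_max + φ
λ = hc/(KE_max + φ)

Required photon energy:
E_photon = KE_max + φ = 2.87 + 4.42 = 7.29 eV

Required wavelength:
λ = hc/E_photon = (6.626×10⁻³⁴)(3×10⁸) / (7.29 × 1.602×10⁻¹⁹)
λ = 170.07 nm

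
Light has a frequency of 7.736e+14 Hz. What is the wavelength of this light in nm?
387.53 nm

Using the wave equation: c = fλ

Solving for wavelength:
λ = c/f = (3×10⁸ m/s) / (7.736e+14 Hz)
λ = 387.53 nm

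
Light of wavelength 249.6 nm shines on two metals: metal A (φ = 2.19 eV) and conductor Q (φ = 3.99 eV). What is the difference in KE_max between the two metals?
1.8000 eV

Using KE_max = hc/λ - φ for each metal:

Photon energy: E = hc/λ = 4.9673 eV

For metal A (φ₁ = 2.19 eV):
KE₁ = E - φ₁ = 4.9673 - 2.19 = 2.7773 eV

For conductor Q (φ₂ = 3.99 eV):
KE₂ = E - φ₂ = 4.9673 - 3.99 = 0.9773 eV

Difference:
ΔKE = KE₁ - KE₂ = 2.7773 - 0.9773 = 1.8000 eV

Note: The difference equals the difference in work functions: 3.99 - 2.19 = 1.80 eV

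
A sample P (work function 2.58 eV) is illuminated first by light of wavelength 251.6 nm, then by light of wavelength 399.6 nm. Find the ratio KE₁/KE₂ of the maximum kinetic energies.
4.4917

Using Einstein's equation: KE_max = hc/λ - φ

For λ₁ = 251.6 nm:
E₁ = hc/λ₁ = 4.9278 eV
KE₁ = E₁ - φ = 4.9278 - 2.58 = 2.3478 eV

For λ₂ = 399.6 nm:
E₂ = hc/λ₂ = 3.1027 eV
KE₂ = E₂ - φ = 3.1027 - 2.58 = 0.5227 eV

Ratio: KE₁/KE₂ = 2.3478/0.5227 = 4.4917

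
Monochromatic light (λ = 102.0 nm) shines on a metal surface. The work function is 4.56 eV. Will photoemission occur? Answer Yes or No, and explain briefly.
Yes

For photoemission, the photon energy must exceed the work function.

Photon energy: E = hc/λ = 12.1553 eV
Work function: φ = 4.56 eV

Since E_photon (12.1553 eV) > φ (4.56 eV), photoemission WILL occur.
The threshold wavelength is λ₀ = hc/φ = 271.9 nm.
Since 102.0 nm < 271.9 nm, the light has sufficient energy.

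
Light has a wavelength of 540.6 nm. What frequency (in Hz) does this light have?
5.5456e+14 Hz

Using the wave equation: c = fλ

Solving for frequency:
f = c/λ = (3×10⁸ m/s) / (540.6×10⁻⁹ m)
f = 5.5456e+14 Hz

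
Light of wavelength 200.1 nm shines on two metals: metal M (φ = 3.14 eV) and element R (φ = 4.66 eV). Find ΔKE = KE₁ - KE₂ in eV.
1.5200 eV

Using KE_max = hc/λ - φ for each metal:

Photon energy: E = hc/λ = 6.1961 eV

For metal M (φ₁ = 3.14 eV):
KE₁ = E - φ₁ = 6.1961 - 3.14 = 3.0561 eV

For element R (φ₂ = 4.66 eV):
KE₂ = E - φ₂ = 6.1961 - 4.66 = 1.5361 eV

Difference:
ΔKE = KE₁ - KE₂ = 3.0561 - 1.5361 = 1.5200 eV

Note: The difference equals the difference in work functions: 4.66 - 3.14 = 1.52 eV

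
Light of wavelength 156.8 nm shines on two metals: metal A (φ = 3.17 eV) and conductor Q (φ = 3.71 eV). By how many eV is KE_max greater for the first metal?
0.5400 eV

Using KE_max = hc/λ - φ for each metal:

Photon energy: E = hc/λ = 7.9072 eV

For metal A (φ₁ = 3.17 eV):
KE₁ = E - φ₁ = 7.9072 - 3.17 = 4.7372 eV

For conductor Q (φ₂ = 3.71 eV):
KE₂ = E - φ₂ = 7.9072 - 3.71 = 4.1972 eV

Difference:
ΔKE = KE₁ - KE₂ = 4.7372 - 4.1972 = 0.5400 eV

Note: The difference equals the difference in work functions: 3.71 - 3.17 = 0.54 eV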